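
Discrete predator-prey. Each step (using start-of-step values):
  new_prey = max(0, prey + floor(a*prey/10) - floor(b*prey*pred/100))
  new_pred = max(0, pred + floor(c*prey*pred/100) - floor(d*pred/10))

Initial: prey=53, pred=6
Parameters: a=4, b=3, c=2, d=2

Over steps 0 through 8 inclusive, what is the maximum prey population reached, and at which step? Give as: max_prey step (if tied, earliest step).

Answer: 70 2

Derivation:
Step 1: prey: 53+21-9=65; pred: 6+6-1=11
Step 2: prey: 65+26-21=70; pred: 11+14-2=23
Step 3: prey: 70+28-48=50; pred: 23+32-4=51
Step 4: prey: 50+20-76=0; pred: 51+51-10=92
Step 5: prey: 0+0-0=0; pred: 92+0-18=74
Step 6: prey: 0+0-0=0; pred: 74+0-14=60
Step 7: prey: 0+0-0=0; pred: 60+0-12=48
Step 8: prey: 0+0-0=0; pred: 48+0-9=39
Max prey = 70 at step 2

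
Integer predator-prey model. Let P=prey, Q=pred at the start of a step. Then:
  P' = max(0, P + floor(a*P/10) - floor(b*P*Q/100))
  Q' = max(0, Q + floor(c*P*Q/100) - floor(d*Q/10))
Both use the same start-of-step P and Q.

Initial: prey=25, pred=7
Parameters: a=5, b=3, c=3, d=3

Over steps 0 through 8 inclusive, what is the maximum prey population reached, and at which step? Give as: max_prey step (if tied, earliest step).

Step 1: prey: 25+12-5=32; pred: 7+5-2=10
Step 2: prey: 32+16-9=39; pred: 10+9-3=16
Step 3: prey: 39+19-18=40; pred: 16+18-4=30
Step 4: prey: 40+20-36=24; pred: 30+36-9=57
Step 5: prey: 24+12-41=0; pred: 57+41-17=81
Step 6: prey: 0+0-0=0; pred: 81+0-24=57
Step 7: prey: 0+0-0=0; pred: 57+0-17=40
Step 8: prey: 0+0-0=0; pred: 40+0-12=28
Max prey = 40 at step 3

Answer: 40 3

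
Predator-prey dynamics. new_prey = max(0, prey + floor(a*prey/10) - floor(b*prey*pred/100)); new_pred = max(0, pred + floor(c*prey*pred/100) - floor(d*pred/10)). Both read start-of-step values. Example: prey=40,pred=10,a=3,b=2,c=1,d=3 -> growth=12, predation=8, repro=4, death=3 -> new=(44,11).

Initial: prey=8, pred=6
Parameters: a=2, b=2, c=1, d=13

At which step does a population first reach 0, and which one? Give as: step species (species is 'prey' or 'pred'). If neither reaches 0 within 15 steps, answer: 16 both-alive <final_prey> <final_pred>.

Answer: 1 pred

Derivation:
Step 1: prey: 8+1-0=9; pred: 6+0-7=0
First extinction: pred at step 1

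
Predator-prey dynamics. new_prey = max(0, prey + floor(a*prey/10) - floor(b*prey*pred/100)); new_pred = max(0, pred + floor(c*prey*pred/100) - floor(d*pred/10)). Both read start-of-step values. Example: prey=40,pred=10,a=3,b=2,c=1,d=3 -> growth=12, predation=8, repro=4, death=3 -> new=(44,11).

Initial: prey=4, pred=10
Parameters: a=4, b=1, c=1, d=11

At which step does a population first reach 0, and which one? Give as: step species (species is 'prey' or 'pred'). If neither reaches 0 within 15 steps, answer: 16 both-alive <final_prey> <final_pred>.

Answer: 1 pred

Derivation:
Step 1: prey: 4+1-0=5; pred: 10+0-11=0
First extinction: pred at step 1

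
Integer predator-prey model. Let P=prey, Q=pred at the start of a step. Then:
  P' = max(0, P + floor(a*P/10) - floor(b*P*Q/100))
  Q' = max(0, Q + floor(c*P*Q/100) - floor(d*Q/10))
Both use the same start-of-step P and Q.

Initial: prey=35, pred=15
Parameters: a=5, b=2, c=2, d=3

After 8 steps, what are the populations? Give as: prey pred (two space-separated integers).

Answer: 0 30

Derivation:
Step 1: prey: 35+17-10=42; pred: 15+10-4=21
Step 2: prey: 42+21-17=46; pred: 21+17-6=32
Step 3: prey: 46+23-29=40; pred: 32+29-9=52
Step 4: prey: 40+20-41=19; pred: 52+41-15=78
Step 5: prey: 19+9-29=0; pred: 78+29-23=84
Step 6: prey: 0+0-0=0; pred: 84+0-25=59
Step 7: prey: 0+0-0=0; pred: 59+0-17=42
Step 8: prey: 0+0-0=0; pred: 42+0-12=30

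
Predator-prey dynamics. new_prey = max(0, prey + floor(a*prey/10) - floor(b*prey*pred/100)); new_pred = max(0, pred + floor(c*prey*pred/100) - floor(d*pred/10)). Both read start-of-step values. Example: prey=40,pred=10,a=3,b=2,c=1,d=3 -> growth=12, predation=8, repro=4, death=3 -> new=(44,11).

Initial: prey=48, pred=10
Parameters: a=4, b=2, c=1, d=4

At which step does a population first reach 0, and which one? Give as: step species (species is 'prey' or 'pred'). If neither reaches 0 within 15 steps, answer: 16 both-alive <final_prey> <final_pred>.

Answer: 16 both-alive 1 3

Derivation:
Step 1: prey: 48+19-9=58; pred: 10+4-4=10
Step 2: prey: 58+23-11=70; pred: 10+5-4=11
Step 3: prey: 70+28-15=83; pred: 11+7-4=14
Step 4: prey: 83+33-23=93; pred: 14+11-5=20
Step 5: prey: 93+37-37=93; pred: 20+18-8=30
Step 6: prey: 93+37-55=75; pred: 30+27-12=45
Step 7: prey: 75+30-67=38; pred: 45+33-18=60
Step 8: prey: 38+15-45=8; pred: 60+22-24=58
Step 9: prey: 8+3-9=2; pred: 58+4-23=39
Step 10: prey: 2+0-1=1; pred: 39+0-15=24
Step 11: prey: 1+0-0=1; pred: 24+0-9=15
Step 12: prey: 1+0-0=1; pred: 15+0-6=9
Step 13: prey: 1+0-0=1; pred: 9+0-3=6
Step 14: prey: 1+0-0=1; pred: 6+0-2=4
Step 15: prey: 1+0-0=1; pred: 4+0-1=3
No extinction within 15 steps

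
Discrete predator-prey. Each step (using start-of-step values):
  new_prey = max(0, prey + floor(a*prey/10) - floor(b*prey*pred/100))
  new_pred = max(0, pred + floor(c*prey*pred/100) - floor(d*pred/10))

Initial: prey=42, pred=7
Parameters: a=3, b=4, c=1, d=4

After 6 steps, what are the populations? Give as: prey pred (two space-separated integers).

Step 1: prey: 42+12-11=43; pred: 7+2-2=7
Step 2: prey: 43+12-12=43; pred: 7+3-2=8
Step 3: prey: 43+12-13=42; pred: 8+3-3=8
Step 4: prey: 42+12-13=41; pred: 8+3-3=8
Step 5: prey: 41+12-13=40; pred: 8+3-3=8
Step 6: prey: 40+12-12=40; pred: 8+3-3=8

Answer: 40 8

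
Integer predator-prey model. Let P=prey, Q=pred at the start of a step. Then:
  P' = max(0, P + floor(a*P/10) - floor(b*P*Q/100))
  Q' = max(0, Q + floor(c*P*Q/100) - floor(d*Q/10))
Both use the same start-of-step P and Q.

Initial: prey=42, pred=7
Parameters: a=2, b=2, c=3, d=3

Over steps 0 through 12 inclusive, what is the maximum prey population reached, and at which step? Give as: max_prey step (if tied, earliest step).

Answer: 45 1

Derivation:
Step 1: prey: 42+8-5=45; pred: 7+8-2=13
Step 2: prey: 45+9-11=43; pred: 13+17-3=27
Step 3: prey: 43+8-23=28; pred: 27+34-8=53
Step 4: prey: 28+5-29=4; pred: 53+44-15=82
Step 5: prey: 4+0-6=0; pred: 82+9-24=67
Step 6: prey: 0+0-0=0; pred: 67+0-20=47
Step 7: prey: 0+0-0=0; pred: 47+0-14=33
Step 8: prey: 0+0-0=0; pred: 33+0-9=24
Step 9: prey: 0+0-0=0; pred: 24+0-7=17
Step 10: prey: 0+0-0=0; pred: 17+0-5=12
Step 11: prey: 0+0-0=0; pred: 12+0-3=9
Step 12: prey: 0+0-0=0; pred: 9+0-2=7
Max prey = 45 at step 1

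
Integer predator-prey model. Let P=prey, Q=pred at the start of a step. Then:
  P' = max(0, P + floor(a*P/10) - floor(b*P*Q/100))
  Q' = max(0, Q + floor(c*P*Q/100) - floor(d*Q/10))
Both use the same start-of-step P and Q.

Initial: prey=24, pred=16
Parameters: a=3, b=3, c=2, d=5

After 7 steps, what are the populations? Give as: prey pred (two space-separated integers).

Answer: 18 4

Derivation:
Step 1: prey: 24+7-11=20; pred: 16+7-8=15
Step 2: prey: 20+6-9=17; pred: 15+6-7=14
Step 3: prey: 17+5-7=15; pred: 14+4-7=11
Step 4: prey: 15+4-4=15; pred: 11+3-5=9
Step 5: prey: 15+4-4=15; pred: 9+2-4=7
Step 6: prey: 15+4-3=16; pred: 7+2-3=6
Step 7: prey: 16+4-2=18; pred: 6+1-3=4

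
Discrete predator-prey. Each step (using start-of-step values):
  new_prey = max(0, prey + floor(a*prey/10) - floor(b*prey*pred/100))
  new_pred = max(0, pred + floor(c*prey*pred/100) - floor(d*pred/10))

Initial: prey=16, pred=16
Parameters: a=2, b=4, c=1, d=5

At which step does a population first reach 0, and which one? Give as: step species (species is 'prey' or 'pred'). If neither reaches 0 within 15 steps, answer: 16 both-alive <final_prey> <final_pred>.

Step 1: prey: 16+3-10=9; pred: 16+2-8=10
Step 2: prey: 9+1-3=7; pred: 10+0-5=5
Step 3: prey: 7+1-1=7; pred: 5+0-2=3
Step 4: prey: 7+1-0=8; pred: 3+0-1=2
Step 5: prey: 8+1-0=9; pred: 2+0-1=1
Step 6: prey: 9+1-0=10; pred: 1+0-0=1
Step 7: prey: 10+2-0=12; pred: 1+0-0=1
Step 8: prey: 12+2-0=14; pred: 1+0-0=1
Step 9: prey: 14+2-0=16; pred: 1+0-0=1
Step 10: prey: 16+3-0=19; pred: 1+0-0=1
Step 11: prey: 19+3-0=22; pred: 1+0-0=1
Step 12: prey: 22+4-0=26; pred: 1+0-0=1
Step 13: prey: 26+5-1=30; pred: 1+0-0=1
Step 14: prey: 30+6-1=35; pred: 1+0-0=1
Step 15: prey: 35+7-1=41; pred: 1+0-0=1
No extinction within 15 steps

Answer: 16 both-alive 41 1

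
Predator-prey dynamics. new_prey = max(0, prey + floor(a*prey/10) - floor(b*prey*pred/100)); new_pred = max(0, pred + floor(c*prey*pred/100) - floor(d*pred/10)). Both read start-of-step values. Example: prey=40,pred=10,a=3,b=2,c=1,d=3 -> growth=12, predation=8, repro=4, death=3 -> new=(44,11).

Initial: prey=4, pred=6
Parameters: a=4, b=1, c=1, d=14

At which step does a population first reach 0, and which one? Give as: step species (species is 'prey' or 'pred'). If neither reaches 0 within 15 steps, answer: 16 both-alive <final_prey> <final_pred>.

Answer: 1 pred

Derivation:
Step 1: prey: 4+1-0=5; pred: 6+0-8=0
First extinction: pred at step 1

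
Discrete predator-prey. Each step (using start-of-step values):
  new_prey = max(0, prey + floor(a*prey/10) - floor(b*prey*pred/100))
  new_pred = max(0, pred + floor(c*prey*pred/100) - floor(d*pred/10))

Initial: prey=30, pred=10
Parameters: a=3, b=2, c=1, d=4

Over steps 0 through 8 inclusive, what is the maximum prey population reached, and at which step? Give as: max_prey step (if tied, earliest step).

Answer: 78 8

Derivation:
Step 1: prey: 30+9-6=33; pred: 10+3-4=9
Step 2: prey: 33+9-5=37; pred: 9+2-3=8
Step 3: prey: 37+11-5=43; pred: 8+2-3=7
Step 4: prey: 43+12-6=49; pred: 7+3-2=8
Step 5: prey: 49+14-7=56; pred: 8+3-3=8
Step 6: prey: 56+16-8=64; pred: 8+4-3=9
Step 7: prey: 64+19-11=72; pred: 9+5-3=11
Step 8: prey: 72+21-15=78; pred: 11+7-4=14
Max prey = 78 at step 8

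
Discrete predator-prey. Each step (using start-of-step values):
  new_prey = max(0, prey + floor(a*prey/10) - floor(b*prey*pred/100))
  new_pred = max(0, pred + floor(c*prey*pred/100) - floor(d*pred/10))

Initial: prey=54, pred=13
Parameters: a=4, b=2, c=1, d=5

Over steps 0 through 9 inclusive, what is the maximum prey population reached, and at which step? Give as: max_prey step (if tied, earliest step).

Answer: 78 4

Derivation:
Step 1: prey: 54+21-14=61; pred: 13+7-6=14
Step 2: prey: 61+24-17=68; pred: 14+8-7=15
Step 3: prey: 68+27-20=75; pred: 15+10-7=18
Step 4: prey: 75+30-27=78; pred: 18+13-9=22
Step 5: prey: 78+31-34=75; pred: 22+17-11=28
Step 6: prey: 75+30-42=63; pred: 28+21-14=35
Step 7: prey: 63+25-44=44; pred: 35+22-17=40
Step 8: prey: 44+17-35=26; pred: 40+17-20=37
Step 9: prey: 26+10-19=17; pred: 37+9-18=28
Max prey = 78 at step 4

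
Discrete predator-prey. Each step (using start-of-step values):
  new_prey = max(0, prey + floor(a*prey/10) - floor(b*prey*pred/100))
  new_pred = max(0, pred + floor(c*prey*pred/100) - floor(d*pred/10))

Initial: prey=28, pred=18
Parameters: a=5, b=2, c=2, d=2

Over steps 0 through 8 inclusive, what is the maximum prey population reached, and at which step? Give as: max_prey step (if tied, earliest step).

Step 1: prey: 28+14-10=32; pred: 18+10-3=25
Step 2: prey: 32+16-16=32; pred: 25+16-5=36
Step 3: prey: 32+16-23=25; pred: 36+23-7=52
Step 4: prey: 25+12-26=11; pred: 52+26-10=68
Step 5: prey: 11+5-14=2; pred: 68+14-13=69
Step 6: prey: 2+1-2=1; pred: 69+2-13=58
Step 7: prey: 1+0-1=0; pred: 58+1-11=48
Step 8: prey: 0+0-0=0; pred: 48+0-9=39
Max prey = 32 at step 1

Answer: 32 1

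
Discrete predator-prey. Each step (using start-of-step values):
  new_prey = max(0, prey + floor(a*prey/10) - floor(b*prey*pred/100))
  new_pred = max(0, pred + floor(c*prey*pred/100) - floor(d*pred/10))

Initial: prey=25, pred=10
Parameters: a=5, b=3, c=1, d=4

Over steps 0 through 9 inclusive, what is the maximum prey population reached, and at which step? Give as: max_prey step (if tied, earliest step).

Step 1: prey: 25+12-7=30; pred: 10+2-4=8
Step 2: prey: 30+15-7=38; pred: 8+2-3=7
Step 3: prey: 38+19-7=50; pred: 7+2-2=7
Step 4: prey: 50+25-10=65; pred: 7+3-2=8
Step 5: prey: 65+32-15=82; pred: 8+5-3=10
Step 6: prey: 82+41-24=99; pred: 10+8-4=14
Step 7: prey: 99+49-41=107; pred: 14+13-5=22
Step 8: prey: 107+53-70=90; pred: 22+23-8=37
Step 9: prey: 90+45-99=36; pred: 37+33-14=56
Max prey = 107 at step 7

Answer: 107 7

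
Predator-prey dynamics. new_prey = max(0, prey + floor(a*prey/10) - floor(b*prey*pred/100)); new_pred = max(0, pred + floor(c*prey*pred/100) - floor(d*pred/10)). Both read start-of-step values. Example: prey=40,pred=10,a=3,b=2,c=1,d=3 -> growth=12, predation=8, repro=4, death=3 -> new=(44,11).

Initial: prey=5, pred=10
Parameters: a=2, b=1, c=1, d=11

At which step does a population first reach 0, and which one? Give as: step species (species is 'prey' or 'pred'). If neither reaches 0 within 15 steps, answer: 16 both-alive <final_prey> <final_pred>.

Step 1: prey: 5+1-0=6; pred: 10+0-11=0
First extinction: pred at step 1

Answer: 1 pred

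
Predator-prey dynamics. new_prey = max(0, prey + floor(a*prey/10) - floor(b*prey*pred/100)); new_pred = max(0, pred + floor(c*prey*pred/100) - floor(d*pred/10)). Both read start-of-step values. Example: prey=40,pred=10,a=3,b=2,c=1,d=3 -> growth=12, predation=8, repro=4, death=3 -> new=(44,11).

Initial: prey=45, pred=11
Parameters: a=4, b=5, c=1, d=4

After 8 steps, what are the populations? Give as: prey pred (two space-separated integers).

Answer: 33 4

Derivation:
Step 1: prey: 45+18-24=39; pred: 11+4-4=11
Step 2: prey: 39+15-21=33; pred: 11+4-4=11
Step 3: prey: 33+13-18=28; pred: 11+3-4=10
Step 4: prey: 28+11-14=25; pred: 10+2-4=8
Step 5: prey: 25+10-10=25; pred: 8+2-3=7
Step 6: prey: 25+10-8=27; pred: 7+1-2=6
Step 7: prey: 27+10-8=29; pred: 6+1-2=5
Step 8: prey: 29+11-7=33; pred: 5+1-2=4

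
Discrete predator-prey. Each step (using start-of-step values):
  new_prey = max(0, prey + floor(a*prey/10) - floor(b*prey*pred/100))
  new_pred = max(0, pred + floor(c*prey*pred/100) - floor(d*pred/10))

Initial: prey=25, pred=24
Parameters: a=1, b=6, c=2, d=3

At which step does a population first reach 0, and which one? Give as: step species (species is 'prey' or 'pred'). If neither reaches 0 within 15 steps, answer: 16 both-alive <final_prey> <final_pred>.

Answer: 1 prey

Derivation:
Step 1: prey: 25+2-36=0; pred: 24+12-7=29
First extinction: prey at step 1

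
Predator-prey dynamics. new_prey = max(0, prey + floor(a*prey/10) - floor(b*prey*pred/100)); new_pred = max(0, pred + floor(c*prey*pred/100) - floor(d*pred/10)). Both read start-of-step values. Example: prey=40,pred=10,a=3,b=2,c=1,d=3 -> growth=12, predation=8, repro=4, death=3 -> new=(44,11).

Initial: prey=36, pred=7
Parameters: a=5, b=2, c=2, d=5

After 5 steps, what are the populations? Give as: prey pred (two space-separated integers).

Answer: 44 107

Derivation:
Step 1: prey: 36+18-5=49; pred: 7+5-3=9
Step 2: prey: 49+24-8=65; pred: 9+8-4=13
Step 3: prey: 65+32-16=81; pred: 13+16-6=23
Step 4: prey: 81+40-37=84; pred: 23+37-11=49
Step 5: prey: 84+42-82=44; pred: 49+82-24=107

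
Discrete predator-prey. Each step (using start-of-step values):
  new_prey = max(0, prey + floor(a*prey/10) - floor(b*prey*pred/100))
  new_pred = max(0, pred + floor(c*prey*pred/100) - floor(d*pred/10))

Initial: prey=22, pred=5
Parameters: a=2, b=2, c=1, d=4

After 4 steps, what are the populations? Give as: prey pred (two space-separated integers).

Step 1: prey: 22+4-2=24; pred: 5+1-2=4
Step 2: prey: 24+4-1=27; pred: 4+0-1=3
Step 3: prey: 27+5-1=31; pred: 3+0-1=2
Step 4: prey: 31+6-1=36; pred: 2+0-0=2

Answer: 36 2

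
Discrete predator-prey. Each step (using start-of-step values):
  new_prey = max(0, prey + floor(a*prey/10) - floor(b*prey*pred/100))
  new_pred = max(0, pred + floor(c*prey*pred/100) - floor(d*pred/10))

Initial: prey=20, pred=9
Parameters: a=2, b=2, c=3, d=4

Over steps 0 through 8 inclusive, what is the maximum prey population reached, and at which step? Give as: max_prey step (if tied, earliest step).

Answer: 21 1

Derivation:
Step 1: prey: 20+4-3=21; pred: 9+5-3=11
Step 2: prey: 21+4-4=21; pred: 11+6-4=13
Step 3: prey: 21+4-5=20; pred: 13+8-5=16
Step 4: prey: 20+4-6=18; pred: 16+9-6=19
Step 5: prey: 18+3-6=15; pred: 19+10-7=22
Step 6: prey: 15+3-6=12; pred: 22+9-8=23
Step 7: prey: 12+2-5=9; pred: 23+8-9=22
Step 8: prey: 9+1-3=7; pred: 22+5-8=19
Max prey = 21 at step 1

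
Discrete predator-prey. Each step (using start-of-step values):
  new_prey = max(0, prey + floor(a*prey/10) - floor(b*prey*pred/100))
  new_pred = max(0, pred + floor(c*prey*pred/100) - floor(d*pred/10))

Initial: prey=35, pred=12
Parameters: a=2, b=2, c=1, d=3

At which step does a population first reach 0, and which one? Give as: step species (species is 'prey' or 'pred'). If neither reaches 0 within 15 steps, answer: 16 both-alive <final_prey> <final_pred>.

Answer: 16 both-alive 23 6

Derivation:
Step 1: prey: 35+7-8=34; pred: 12+4-3=13
Step 2: prey: 34+6-8=32; pred: 13+4-3=14
Step 3: prey: 32+6-8=30; pred: 14+4-4=14
Step 4: prey: 30+6-8=28; pred: 14+4-4=14
Step 5: prey: 28+5-7=26; pred: 14+3-4=13
Step 6: prey: 26+5-6=25; pred: 13+3-3=13
Step 7: prey: 25+5-6=24; pred: 13+3-3=13
Step 8: prey: 24+4-6=22; pred: 13+3-3=13
Step 9: prey: 22+4-5=21; pred: 13+2-3=12
Step 10: prey: 21+4-5=20; pred: 12+2-3=11
Step 11: prey: 20+4-4=20; pred: 11+2-3=10
Step 12: prey: 20+4-4=20; pred: 10+2-3=9
Step 13: prey: 20+4-3=21; pred: 9+1-2=8
Step 14: prey: 21+4-3=22; pred: 8+1-2=7
Step 15: prey: 22+4-3=23; pred: 7+1-2=6
No extinction within 15 steps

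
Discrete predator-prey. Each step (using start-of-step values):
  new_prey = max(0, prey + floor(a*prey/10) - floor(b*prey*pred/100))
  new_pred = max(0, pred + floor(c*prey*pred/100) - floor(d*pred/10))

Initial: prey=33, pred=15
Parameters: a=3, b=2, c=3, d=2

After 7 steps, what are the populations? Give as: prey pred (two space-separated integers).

Answer: 0 40

Derivation:
Step 1: prey: 33+9-9=33; pred: 15+14-3=26
Step 2: prey: 33+9-17=25; pred: 26+25-5=46
Step 3: prey: 25+7-23=9; pred: 46+34-9=71
Step 4: prey: 9+2-12=0; pred: 71+19-14=76
Step 5: prey: 0+0-0=0; pred: 76+0-15=61
Step 6: prey: 0+0-0=0; pred: 61+0-12=49
Step 7: prey: 0+0-0=0; pred: 49+0-9=40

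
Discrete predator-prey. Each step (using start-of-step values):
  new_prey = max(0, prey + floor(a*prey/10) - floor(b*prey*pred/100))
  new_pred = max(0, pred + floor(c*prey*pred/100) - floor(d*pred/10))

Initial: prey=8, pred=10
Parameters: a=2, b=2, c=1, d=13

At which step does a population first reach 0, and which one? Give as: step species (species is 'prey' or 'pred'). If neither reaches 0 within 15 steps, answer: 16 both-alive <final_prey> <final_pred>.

Answer: 1 pred

Derivation:
Step 1: prey: 8+1-1=8; pred: 10+0-13=0
First extinction: pred at step 1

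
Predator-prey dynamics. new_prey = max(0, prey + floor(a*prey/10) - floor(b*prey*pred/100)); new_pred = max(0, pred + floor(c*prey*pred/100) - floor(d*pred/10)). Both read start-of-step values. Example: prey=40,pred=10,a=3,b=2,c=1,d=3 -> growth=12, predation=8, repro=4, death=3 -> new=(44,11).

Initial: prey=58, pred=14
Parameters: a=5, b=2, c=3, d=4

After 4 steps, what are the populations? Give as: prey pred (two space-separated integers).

Answer: 0 130

Derivation:
Step 1: prey: 58+29-16=71; pred: 14+24-5=33
Step 2: prey: 71+35-46=60; pred: 33+70-13=90
Step 3: prey: 60+30-108=0; pred: 90+162-36=216
Step 4: prey: 0+0-0=0; pred: 216+0-86=130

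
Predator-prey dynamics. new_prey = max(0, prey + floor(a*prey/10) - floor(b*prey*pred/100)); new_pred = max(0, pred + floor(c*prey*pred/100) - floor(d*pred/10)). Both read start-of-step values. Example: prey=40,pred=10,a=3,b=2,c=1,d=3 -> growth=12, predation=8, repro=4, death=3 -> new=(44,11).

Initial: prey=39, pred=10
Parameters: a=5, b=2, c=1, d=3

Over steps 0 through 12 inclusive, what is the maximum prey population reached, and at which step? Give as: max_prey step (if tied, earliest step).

Answer: 100 4

Derivation:
Step 1: prey: 39+19-7=51; pred: 10+3-3=10
Step 2: prey: 51+25-10=66; pred: 10+5-3=12
Step 3: prey: 66+33-15=84; pred: 12+7-3=16
Step 4: prey: 84+42-26=100; pred: 16+13-4=25
Step 5: prey: 100+50-50=100; pred: 25+25-7=43
Step 6: prey: 100+50-86=64; pred: 43+43-12=74
Step 7: prey: 64+32-94=2; pred: 74+47-22=99
Step 8: prey: 2+1-3=0; pred: 99+1-29=71
Step 9: prey: 0+0-0=0; pred: 71+0-21=50
Step 10: prey: 0+0-0=0; pred: 50+0-15=35
Step 11: prey: 0+0-0=0; pred: 35+0-10=25
Step 12: prey: 0+0-0=0; pred: 25+0-7=18
Max prey = 100 at step 4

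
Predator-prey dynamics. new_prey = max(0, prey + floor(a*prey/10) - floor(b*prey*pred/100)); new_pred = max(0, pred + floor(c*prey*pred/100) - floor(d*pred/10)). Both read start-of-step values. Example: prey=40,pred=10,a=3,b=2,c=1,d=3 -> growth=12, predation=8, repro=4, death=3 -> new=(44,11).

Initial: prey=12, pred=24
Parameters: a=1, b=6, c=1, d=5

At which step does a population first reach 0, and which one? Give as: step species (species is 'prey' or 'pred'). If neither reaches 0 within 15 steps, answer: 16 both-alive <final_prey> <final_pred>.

Step 1: prey: 12+1-17=0; pred: 24+2-12=14
First extinction: prey at step 1

Answer: 1 prey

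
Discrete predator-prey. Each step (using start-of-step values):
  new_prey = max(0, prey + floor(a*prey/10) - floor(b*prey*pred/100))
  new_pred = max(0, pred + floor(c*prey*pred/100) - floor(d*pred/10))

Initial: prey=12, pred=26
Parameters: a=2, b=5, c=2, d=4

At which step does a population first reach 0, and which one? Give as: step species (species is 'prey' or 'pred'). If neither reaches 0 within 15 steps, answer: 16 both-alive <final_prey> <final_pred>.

Answer: 1 prey

Derivation:
Step 1: prey: 12+2-15=0; pred: 26+6-10=22
First extinction: prey at step 1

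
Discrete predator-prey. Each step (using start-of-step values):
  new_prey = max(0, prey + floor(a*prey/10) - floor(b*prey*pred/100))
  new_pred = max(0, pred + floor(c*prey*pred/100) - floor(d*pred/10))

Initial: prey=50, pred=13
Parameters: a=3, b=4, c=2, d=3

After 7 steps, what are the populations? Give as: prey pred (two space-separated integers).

Step 1: prey: 50+15-26=39; pred: 13+13-3=23
Step 2: prey: 39+11-35=15; pred: 23+17-6=34
Step 3: prey: 15+4-20=0; pred: 34+10-10=34
Step 4: prey: 0+0-0=0; pred: 34+0-10=24
Step 5: prey: 0+0-0=0; pred: 24+0-7=17
Step 6: prey: 0+0-0=0; pred: 17+0-5=12
Step 7: prey: 0+0-0=0; pred: 12+0-3=9

Answer: 0 9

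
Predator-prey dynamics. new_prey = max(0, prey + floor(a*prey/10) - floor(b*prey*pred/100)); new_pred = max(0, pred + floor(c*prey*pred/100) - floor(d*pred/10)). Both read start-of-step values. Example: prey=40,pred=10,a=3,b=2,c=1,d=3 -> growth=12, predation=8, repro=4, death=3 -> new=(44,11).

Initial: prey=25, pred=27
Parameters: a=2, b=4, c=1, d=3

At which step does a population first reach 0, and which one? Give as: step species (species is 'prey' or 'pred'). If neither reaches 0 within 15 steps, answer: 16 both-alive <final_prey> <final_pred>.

Step 1: prey: 25+5-27=3; pred: 27+6-8=25
Step 2: prey: 3+0-3=0; pred: 25+0-7=18
First extinction: prey at step 2

Answer: 2 prey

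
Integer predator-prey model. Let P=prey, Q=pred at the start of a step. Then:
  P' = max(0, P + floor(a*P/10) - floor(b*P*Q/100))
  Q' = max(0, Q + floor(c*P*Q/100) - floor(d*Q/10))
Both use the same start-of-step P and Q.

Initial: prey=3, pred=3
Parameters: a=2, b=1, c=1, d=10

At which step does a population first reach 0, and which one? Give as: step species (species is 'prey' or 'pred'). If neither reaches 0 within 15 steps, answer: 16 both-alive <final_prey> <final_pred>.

Answer: 1 pred

Derivation:
Step 1: prey: 3+0-0=3; pred: 3+0-3=0
First extinction: pred at step 1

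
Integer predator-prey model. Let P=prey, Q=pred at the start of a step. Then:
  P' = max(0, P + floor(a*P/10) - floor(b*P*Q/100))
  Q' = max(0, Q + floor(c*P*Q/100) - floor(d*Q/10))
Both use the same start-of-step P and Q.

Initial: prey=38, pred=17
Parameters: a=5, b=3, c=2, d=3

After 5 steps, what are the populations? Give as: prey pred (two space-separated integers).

Step 1: prey: 38+19-19=38; pred: 17+12-5=24
Step 2: prey: 38+19-27=30; pred: 24+18-7=35
Step 3: prey: 30+15-31=14; pred: 35+21-10=46
Step 4: prey: 14+7-19=2; pred: 46+12-13=45
Step 5: prey: 2+1-2=1; pred: 45+1-13=33

Answer: 1 33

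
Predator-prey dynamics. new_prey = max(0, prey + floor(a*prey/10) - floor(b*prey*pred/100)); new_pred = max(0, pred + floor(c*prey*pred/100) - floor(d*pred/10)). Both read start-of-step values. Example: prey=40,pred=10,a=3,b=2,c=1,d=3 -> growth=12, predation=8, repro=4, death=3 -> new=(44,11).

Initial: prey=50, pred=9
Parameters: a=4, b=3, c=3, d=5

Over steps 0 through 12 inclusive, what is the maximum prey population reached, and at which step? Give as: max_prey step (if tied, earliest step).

Step 1: prey: 50+20-13=57; pred: 9+13-4=18
Step 2: prey: 57+22-30=49; pred: 18+30-9=39
Step 3: prey: 49+19-57=11; pred: 39+57-19=77
Step 4: prey: 11+4-25=0; pred: 77+25-38=64
Step 5: prey: 0+0-0=0; pred: 64+0-32=32
Step 6: prey: 0+0-0=0; pred: 32+0-16=16
Step 7: prey: 0+0-0=0; pred: 16+0-8=8
Step 8: prey: 0+0-0=0; pred: 8+0-4=4
Step 9: prey: 0+0-0=0; pred: 4+0-2=2
Step 10: prey: 0+0-0=0; pred: 2+0-1=1
Step 11: prey: 0+0-0=0; pred: 1+0-0=1
Step 12: prey: 0+0-0=0; pred: 1+0-0=1
Max prey = 57 at step 1

Answer: 57 1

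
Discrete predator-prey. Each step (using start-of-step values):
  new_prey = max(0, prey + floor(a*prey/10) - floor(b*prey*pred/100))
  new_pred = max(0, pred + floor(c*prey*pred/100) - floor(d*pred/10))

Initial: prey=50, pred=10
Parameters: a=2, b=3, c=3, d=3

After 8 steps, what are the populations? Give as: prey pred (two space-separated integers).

Step 1: prey: 50+10-15=45; pred: 10+15-3=22
Step 2: prey: 45+9-29=25; pred: 22+29-6=45
Step 3: prey: 25+5-33=0; pred: 45+33-13=65
Step 4: prey: 0+0-0=0; pred: 65+0-19=46
Step 5: prey: 0+0-0=0; pred: 46+0-13=33
Step 6: prey: 0+0-0=0; pred: 33+0-9=24
Step 7: prey: 0+0-0=0; pred: 24+0-7=17
Step 8: prey: 0+0-0=0; pred: 17+0-5=12

Answer: 0 12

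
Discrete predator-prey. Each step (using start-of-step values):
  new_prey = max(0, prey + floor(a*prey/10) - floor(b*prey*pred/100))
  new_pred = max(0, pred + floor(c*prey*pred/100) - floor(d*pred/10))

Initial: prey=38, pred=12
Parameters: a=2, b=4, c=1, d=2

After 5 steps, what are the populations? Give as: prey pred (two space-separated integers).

Answer: 5 11

Derivation:
Step 1: prey: 38+7-18=27; pred: 12+4-2=14
Step 2: prey: 27+5-15=17; pred: 14+3-2=15
Step 3: prey: 17+3-10=10; pred: 15+2-3=14
Step 4: prey: 10+2-5=7; pred: 14+1-2=13
Step 5: prey: 7+1-3=5; pred: 13+0-2=11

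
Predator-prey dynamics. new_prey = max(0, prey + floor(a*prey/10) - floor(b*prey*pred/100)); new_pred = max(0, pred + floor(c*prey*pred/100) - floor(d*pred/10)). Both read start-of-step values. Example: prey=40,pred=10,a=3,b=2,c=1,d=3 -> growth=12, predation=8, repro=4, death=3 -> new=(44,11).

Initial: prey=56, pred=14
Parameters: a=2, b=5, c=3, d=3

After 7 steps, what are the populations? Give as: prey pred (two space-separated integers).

Answer: 0 10

Derivation:
Step 1: prey: 56+11-39=28; pred: 14+23-4=33
Step 2: prey: 28+5-46=0; pred: 33+27-9=51
Step 3: prey: 0+0-0=0; pred: 51+0-15=36
Step 4: prey: 0+0-0=0; pred: 36+0-10=26
Step 5: prey: 0+0-0=0; pred: 26+0-7=19
Step 6: prey: 0+0-0=0; pred: 19+0-5=14
Step 7: prey: 0+0-0=0; pred: 14+0-4=10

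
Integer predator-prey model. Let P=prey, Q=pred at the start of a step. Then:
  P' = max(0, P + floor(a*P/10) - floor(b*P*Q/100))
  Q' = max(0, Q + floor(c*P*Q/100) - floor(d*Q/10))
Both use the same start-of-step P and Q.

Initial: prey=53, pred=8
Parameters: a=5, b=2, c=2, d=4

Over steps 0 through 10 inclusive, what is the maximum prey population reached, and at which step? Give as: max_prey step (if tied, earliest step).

Answer: 88 2

Derivation:
Step 1: prey: 53+26-8=71; pred: 8+8-3=13
Step 2: prey: 71+35-18=88; pred: 13+18-5=26
Step 3: prey: 88+44-45=87; pred: 26+45-10=61
Step 4: prey: 87+43-106=24; pred: 61+106-24=143
Step 5: prey: 24+12-68=0; pred: 143+68-57=154
Step 6: prey: 0+0-0=0; pred: 154+0-61=93
Step 7: prey: 0+0-0=0; pred: 93+0-37=56
Step 8: prey: 0+0-0=0; pred: 56+0-22=34
Step 9: prey: 0+0-0=0; pred: 34+0-13=21
Step 10: prey: 0+0-0=0; pred: 21+0-8=13
Max prey = 88 at step 2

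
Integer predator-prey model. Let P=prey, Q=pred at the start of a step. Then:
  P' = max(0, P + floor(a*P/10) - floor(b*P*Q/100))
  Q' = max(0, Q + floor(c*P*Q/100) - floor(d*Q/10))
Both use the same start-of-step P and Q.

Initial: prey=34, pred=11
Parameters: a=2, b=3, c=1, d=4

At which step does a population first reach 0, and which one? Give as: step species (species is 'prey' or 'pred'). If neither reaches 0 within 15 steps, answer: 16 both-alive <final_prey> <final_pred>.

Answer: 16 both-alive 57 5

Derivation:
Step 1: prey: 34+6-11=29; pred: 11+3-4=10
Step 2: prey: 29+5-8=26; pred: 10+2-4=8
Step 3: prey: 26+5-6=25; pred: 8+2-3=7
Step 4: prey: 25+5-5=25; pred: 7+1-2=6
Step 5: prey: 25+5-4=26; pred: 6+1-2=5
Step 6: prey: 26+5-3=28; pred: 5+1-2=4
Step 7: prey: 28+5-3=30; pred: 4+1-1=4
Step 8: prey: 30+6-3=33; pred: 4+1-1=4
Step 9: prey: 33+6-3=36; pred: 4+1-1=4
Step 10: prey: 36+7-4=39; pred: 4+1-1=4
Step 11: prey: 39+7-4=42; pred: 4+1-1=4
Step 12: prey: 42+8-5=45; pred: 4+1-1=4
Step 13: prey: 45+9-5=49; pred: 4+1-1=4
Step 14: prey: 49+9-5=53; pred: 4+1-1=4
Step 15: prey: 53+10-6=57; pred: 4+2-1=5
No extinction within 15 steps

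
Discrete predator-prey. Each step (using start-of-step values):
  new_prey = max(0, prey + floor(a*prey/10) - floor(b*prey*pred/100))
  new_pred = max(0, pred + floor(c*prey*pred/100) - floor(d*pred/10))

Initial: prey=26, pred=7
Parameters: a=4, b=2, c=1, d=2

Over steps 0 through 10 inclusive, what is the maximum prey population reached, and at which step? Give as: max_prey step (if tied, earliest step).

Step 1: prey: 26+10-3=33; pred: 7+1-1=7
Step 2: prey: 33+13-4=42; pred: 7+2-1=8
Step 3: prey: 42+16-6=52; pred: 8+3-1=10
Step 4: prey: 52+20-10=62; pred: 10+5-2=13
Step 5: prey: 62+24-16=70; pred: 13+8-2=19
Step 6: prey: 70+28-26=72; pred: 19+13-3=29
Step 7: prey: 72+28-41=59; pred: 29+20-5=44
Step 8: prey: 59+23-51=31; pred: 44+25-8=61
Step 9: prey: 31+12-37=6; pred: 61+18-12=67
Step 10: prey: 6+2-8=0; pred: 67+4-13=58
Max prey = 72 at step 6

Answer: 72 6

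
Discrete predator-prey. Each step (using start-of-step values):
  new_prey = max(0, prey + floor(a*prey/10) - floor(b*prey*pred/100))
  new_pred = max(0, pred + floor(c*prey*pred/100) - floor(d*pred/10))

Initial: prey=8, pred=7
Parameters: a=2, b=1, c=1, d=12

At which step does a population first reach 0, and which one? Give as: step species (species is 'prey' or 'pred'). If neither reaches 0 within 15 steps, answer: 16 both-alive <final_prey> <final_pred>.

Answer: 1 pred

Derivation:
Step 1: prey: 8+1-0=9; pred: 7+0-8=0
First extinction: pred at step 1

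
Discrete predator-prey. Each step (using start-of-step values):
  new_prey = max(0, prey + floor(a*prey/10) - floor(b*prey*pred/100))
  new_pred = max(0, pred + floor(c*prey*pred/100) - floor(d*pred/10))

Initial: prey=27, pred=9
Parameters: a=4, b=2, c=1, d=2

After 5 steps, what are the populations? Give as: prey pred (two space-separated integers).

Answer: 59 23

Derivation:
Step 1: prey: 27+10-4=33; pred: 9+2-1=10
Step 2: prey: 33+13-6=40; pred: 10+3-2=11
Step 3: prey: 40+16-8=48; pred: 11+4-2=13
Step 4: prey: 48+19-12=55; pred: 13+6-2=17
Step 5: prey: 55+22-18=59; pred: 17+9-3=23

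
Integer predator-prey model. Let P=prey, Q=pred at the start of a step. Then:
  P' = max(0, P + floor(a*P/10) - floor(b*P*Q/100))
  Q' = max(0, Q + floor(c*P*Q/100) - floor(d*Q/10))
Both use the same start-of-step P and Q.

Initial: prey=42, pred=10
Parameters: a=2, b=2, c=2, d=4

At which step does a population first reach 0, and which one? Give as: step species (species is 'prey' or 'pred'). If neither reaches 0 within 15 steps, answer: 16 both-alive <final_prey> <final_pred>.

Step 1: prey: 42+8-8=42; pred: 10+8-4=14
Step 2: prey: 42+8-11=39; pred: 14+11-5=20
Step 3: prey: 39+7-15=31; pred: 20+15-8=27
Step 4: prey: 31+6-16=21; pred: 27+16-10=33
Step 5: prey: 21+4-13=12; pred: 33+13-13=33
Step 6: prey: 12+2-7=7; pred: 33+7-13=27
Step 7: prey: 7+1-3=5; pred: 27+3-10=20
Step 8: prey: 5+1-2=4; pred: 20+2-8=14
Step 9: prey: 4+0-1=3; pred: 14+1-5=10
Step 10: prey: 3+0-0=3; pred: 10+0-4=6
Step 11: prey: 3+0-0=3; pred: 6+0-2=4
Step 12: prey: 3+0-0=3; pred: 4+0-1=3
Step 13: prey: 3+0-0=3; pred: 3+0-1=2
Step 14: prey: 3+0-0=3; pred: 2+0-0=2
Steps 15-15: state stable at prey=3, pred=2 (no change)
No extinction within 15 steps

Answer: 16 both-alive 3 2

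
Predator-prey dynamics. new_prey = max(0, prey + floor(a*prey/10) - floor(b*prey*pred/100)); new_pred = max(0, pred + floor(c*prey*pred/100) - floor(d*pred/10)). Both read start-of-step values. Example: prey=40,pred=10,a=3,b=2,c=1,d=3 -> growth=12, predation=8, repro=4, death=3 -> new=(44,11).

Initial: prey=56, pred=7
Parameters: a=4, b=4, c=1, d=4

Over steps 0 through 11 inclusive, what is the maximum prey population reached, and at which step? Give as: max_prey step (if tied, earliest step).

Step 1: prey: 56+22-15=63; pred: 7+3-2=8
Step 2: prey: 63+25-20=68; pred: 8+5-3=10
Step 3: prey: 68+27-27=68; pred: 10+6-4=12
Step 4: prey: 68+27-32=63; pred: 12+8-4=16
Step 5: prey: 63+25-40=48; pred: 16+10-6=20
Step 6: prey: 48+19-38=29; pred: 20+9-8=21
Step 7: prey: 29+11-24=16; pred: 21+6-8=19
Step 8: prey: 16+6-12=10; pred: 19+3-7=15
Step 9: prey: 10+4-6=8; pred: 15+1-6=10
Step 10: prey: 8+3-3=8; pred: 10+0-4=6
Step 11: prey: 8+3-1=10; pred: 6+0-2=4
Max prey = 68 at step 2

Answer: 68 2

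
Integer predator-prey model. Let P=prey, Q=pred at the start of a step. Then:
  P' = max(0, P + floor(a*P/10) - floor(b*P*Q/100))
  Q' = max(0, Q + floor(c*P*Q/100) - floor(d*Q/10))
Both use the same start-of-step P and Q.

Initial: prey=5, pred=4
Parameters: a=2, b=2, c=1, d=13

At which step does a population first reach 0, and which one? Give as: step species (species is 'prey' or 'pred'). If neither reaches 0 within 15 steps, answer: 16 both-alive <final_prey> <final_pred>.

Answer: 1 pred

Derivation:
Step 1: prey: 5+1-0=6; pred: 4+0-5=0
First extinction: pred at step 1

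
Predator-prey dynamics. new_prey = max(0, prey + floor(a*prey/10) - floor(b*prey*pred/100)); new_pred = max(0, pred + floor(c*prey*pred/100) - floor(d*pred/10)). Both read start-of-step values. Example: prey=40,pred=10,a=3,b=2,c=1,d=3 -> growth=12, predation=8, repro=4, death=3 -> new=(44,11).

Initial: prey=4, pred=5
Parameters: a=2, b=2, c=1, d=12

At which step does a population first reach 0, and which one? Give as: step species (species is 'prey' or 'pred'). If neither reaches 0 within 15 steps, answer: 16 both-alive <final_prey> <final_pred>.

Step 1: prey: 4+0-0=4; pred: 5+0-6=0
First extinction: pred at step 1

Answer: 1 pred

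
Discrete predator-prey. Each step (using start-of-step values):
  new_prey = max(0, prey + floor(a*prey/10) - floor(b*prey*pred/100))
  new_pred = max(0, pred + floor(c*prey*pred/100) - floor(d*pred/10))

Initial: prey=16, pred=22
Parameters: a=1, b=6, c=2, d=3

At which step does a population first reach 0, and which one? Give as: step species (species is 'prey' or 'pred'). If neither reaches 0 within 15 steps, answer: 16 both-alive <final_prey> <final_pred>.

Step 1: prey: 16+1-21=0; pred: 22+7-6=23
First extinction: prey at step 1

Answer: 1 prey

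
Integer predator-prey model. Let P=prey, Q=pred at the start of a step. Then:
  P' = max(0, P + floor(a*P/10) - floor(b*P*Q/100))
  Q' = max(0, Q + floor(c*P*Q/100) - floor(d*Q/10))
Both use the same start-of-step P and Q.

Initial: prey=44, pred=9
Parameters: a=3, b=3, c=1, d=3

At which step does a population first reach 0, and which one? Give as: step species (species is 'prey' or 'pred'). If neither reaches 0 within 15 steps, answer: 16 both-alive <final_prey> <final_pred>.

Answer: 16 both-alive 19 6

Derivation:
Step 1: prey: 44+13-11=46; pred: 9+3-2=10
Step 2: prey: 46+13-13=46; pred: 10+4-3=11
Step 3: prey: 46+13-15=44; pred: 11+5-3=13
Step 4: prey: 44+13-17=40; pred: 13+5-3=15
Step 5: prey: 40+12-18=34; pred: 15+6-4=17
Step 6: prey: 34+10-17=27; pred: 17+5-5=17
Step 7: prey: 27+8-13=22; pred: 17+4-5=16
Step 8: prey: 22+6-10=18; pred: 16+3-4=15
Step 9: prey: 18+5-8=15; pred: 15+2-4=13
Step 10: prey: 15+4-5=14; pred: 13+1-3=11
Step 11: prey: 14+4-4=14; pred: 11+1-3=9
Step 12: prey: 14+4-3=15; pred: 9+1-2=8
Step 13: prey: 15+4-3=16; pred: 8+1-2=7
Step 14: prey: 16+4-3=17; pred: 7+1-2=6
Step 15: prey: 17+5-3=19; pred: 6+1-1=6
No extinction within 15 steps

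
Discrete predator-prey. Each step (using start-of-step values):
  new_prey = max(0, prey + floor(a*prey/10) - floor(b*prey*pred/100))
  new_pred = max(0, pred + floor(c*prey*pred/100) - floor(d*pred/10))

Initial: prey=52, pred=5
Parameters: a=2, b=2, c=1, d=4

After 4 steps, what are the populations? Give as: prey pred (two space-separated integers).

Step 1: prey: 52+10-5=57; pred: 5+2-2=5
Step 2: prey: 57+11-5=63; pred: 5+2-2=5
Step 3: prey: 63+12-6=69; pred: 5+3-2=6
Step 4: prey: 69+13-8=74; pred: 6+4-2=8

Answer: 74 8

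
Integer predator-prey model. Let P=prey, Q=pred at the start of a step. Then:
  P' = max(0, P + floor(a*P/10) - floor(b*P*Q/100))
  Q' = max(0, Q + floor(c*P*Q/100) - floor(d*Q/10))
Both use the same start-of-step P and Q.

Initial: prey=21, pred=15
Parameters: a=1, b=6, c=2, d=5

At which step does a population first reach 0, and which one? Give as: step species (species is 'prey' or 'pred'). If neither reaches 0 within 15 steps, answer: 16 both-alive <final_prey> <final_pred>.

Step 1: prey: 21+2-18=5; pred: 15+6-7=14
Step 2: prey: 5+0-4=1; pred: 14+1-7=8
Step 3: prey: 1+0-0=1; pred: 8+0-4=4
Step 4: prey: 1+0-0=1; pred: 4+0-2=2
Step 5: prey: 1+0-0=1; pred: 2+0-1=1
Step 6: prey: 1+0-0=1; pred: 1+0-0=1
Steps 7-15: state stable at prey=1, pred=1 (no change)
No extinction within 15 steps

Answer: 16 both-alive 1 1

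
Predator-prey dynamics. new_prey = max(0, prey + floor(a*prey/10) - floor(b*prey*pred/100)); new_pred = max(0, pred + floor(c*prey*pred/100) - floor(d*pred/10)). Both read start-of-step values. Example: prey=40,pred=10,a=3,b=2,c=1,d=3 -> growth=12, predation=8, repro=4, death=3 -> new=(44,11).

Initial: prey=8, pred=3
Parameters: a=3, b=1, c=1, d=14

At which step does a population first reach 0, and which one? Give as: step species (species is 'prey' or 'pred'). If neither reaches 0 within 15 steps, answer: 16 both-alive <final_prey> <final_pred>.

Step 1: prey: 8+2-0=10; pred: 3+0-4=0
First extinction: pred at step 1

Answer: 1 pred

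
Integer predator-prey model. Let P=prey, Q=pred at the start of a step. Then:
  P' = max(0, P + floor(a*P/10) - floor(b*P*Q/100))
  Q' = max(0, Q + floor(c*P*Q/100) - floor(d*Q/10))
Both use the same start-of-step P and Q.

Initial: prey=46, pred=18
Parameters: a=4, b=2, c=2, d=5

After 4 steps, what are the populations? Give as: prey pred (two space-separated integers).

Step 1: prey: 46+18-16=48; pred: 18+16-9=25
Step 2: prey: 48+19-24=43; pred: 25+24-12=37
Step 3: prey: 43+17-31=29; pred: 37+31-18=50
Step 4: prey: 29+11-29=11; pred: 50+29-25=54

Answer: 11 54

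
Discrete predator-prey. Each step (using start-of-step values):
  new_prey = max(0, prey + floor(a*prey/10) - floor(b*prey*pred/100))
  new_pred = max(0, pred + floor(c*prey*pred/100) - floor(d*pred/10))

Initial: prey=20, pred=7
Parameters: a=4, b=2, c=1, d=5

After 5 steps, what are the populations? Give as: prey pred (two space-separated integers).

Step 1: prey: 20+8-2=26; pred: 7+1-3=5
Step 2: prey: 26+10-2=34; pred: 5+1-2=4
Step 3: prey: 34+13-2=45; pred: 4+1-2=3
Step 4: prey: 45+18-2=61; pred: 3+1-1=3
Step 5: prey: 61+24-3=82; pred: 3+1-1=3

Answer: 82 3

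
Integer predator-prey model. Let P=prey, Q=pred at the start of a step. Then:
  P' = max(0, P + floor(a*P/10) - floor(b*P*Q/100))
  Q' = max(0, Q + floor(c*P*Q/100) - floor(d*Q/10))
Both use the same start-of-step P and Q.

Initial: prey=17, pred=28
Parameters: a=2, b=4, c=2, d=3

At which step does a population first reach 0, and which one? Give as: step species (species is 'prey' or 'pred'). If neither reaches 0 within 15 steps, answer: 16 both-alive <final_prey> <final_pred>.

Step 1: prey: 17+3-19=1; pred: 28+9-8=29
Step 2: prey: 1+0-1=0; pred: 29+0-8=21
First extinction: prey at step 2

Answer: 2 prey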